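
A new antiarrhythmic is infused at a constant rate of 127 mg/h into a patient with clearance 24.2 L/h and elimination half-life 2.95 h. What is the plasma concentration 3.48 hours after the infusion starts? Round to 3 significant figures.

2.93 mg/L

Css = rate / CL = 127 / 24.2 = 5.248 mg/L
k = ln 2 / 2.95 = 0.2350 h⁻¹
C(t) = Css (1 − e^(−kt)) = 5.248 × (1 − e^(−0.8177)) = 5.248 × 0.5585 ≈ 2.93 mg/L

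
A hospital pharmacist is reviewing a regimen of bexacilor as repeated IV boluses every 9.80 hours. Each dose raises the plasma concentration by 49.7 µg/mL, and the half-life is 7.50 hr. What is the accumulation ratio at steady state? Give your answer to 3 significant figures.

1.68

k = ln 2 / 7.50 = 0.09242 hr⁻¹
Fraction remaining after one interval: e^(−kτ) = e^(−0.09242 × 9.80) = 0.4043
R = 1 / (1 − 0.4043) = 1 / 0.5957 ≈ 1.68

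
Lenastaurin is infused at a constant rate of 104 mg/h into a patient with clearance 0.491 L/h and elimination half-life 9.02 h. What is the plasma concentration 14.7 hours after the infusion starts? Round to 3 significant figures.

143 µg/mL

Css = rate / CL = 104 / 0.491 = 211.8 µg/mL
k = ln 2 / 9.02 = 0.07685 h⁻¹
C(t) = Css (1 − e^(−kt)) = 211.8 × (1 − e^(−1.130)) = 211.8 × 0.6768 ≈ 143 µg/mL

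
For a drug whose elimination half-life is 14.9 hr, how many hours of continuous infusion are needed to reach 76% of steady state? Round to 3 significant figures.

30.7 hours

k = ln 2 / 14.9 = 0.04652 hr⁻¹
f = 1 − e^(−kt)  ⇒  t = −ln(1 − f) / k
t = −ln(1 − 0.76) / 0.04652 = 1.427 / 0.04652 ≈ 30.7 hours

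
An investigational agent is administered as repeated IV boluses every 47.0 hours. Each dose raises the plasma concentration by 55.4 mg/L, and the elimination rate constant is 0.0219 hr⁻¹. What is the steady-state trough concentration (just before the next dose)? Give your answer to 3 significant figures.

Fraction remaining after one interval: e^(−kτ) = e^(−0.02190 × 47.0) = 0.3573
R = 1 / (1 − 0.3573) = 1.556
Css,max = 55.4 × 1.556 = 86.19 mg/L
Css,min = Css,max × e^(−kτ) = 86.19 × 0.3573 ≈ 30.8 mg/L

30.8 mg/L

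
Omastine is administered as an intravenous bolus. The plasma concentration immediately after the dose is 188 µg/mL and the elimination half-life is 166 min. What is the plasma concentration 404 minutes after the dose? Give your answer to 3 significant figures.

34.8 µg/mL

k = ln 2 / 166 = 0.004176 min⁻¹
C(t) = C₀ e^(−kt) = 188 × e^(−0.004176 × 404) = 188 × e^(−1.687) = 188 × 0.1851 ≈ 34.8 µg/mL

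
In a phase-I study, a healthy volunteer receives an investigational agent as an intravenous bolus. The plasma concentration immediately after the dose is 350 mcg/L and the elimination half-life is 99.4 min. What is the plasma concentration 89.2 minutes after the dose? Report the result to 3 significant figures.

k = ln 2 / 99.4 = 0.006973 min⁻¹
89.2 min is 0.8974 half-lives, so C = 350 × (1/2)^0.8974 = 350 × 0.5369 ≈ 188 mcg/L

188 mcg/L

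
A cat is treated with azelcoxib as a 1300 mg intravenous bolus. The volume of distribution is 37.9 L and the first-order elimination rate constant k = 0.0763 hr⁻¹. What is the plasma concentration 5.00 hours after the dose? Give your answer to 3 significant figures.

23.4 µg/mL

C₀ = dose / V = 1300 / 37.9 = 34.30 µg/mL
C(t) = C₀ e^(−kt) = 34.30 × e^(−0.07630 × 5.00) = 34.30 × e^(−0.3815) = 34.30 × 0.6828 ≈ 23.4 µg/mL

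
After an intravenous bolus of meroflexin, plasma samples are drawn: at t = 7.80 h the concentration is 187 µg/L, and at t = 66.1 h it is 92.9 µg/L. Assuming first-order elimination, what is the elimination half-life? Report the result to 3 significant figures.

57.8 hours

k = ln(C₁/C₂) / (t₂ − t₁) = ln(187/92.9) / (66.1 − 7.80)
  = 0.6996 / 58.30 = 0.01200 h⁻¹
t½ = ln 2 / k = ln 2 / 0.01200 ≈ 57.8 hours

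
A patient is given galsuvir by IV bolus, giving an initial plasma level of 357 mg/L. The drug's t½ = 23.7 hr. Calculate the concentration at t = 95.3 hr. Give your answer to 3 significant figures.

k = ln 2 / 23.7 = 0.02925 hr⁻¹
C(t) = C₀ e^(−kt) = 357 × e^(−0.02925 × 95.3) = 357 × e^(−2.787) = 357 × 0.06159 ≈ 22.0 mg/L

22.0 mg/L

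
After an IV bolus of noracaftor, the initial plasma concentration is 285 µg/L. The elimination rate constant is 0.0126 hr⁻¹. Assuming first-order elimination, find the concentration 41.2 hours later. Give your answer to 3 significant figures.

170 µg/L

C(t) = C₀ e^(−kt) = 285 × e^(−0.01260 × 41.2) = 285 × e^(−0.5191) = 285 × 0.5950 ≈ 170 µg/L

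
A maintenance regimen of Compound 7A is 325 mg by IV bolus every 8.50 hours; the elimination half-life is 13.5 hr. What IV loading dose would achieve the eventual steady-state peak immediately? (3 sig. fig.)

919 mg

k = ln 2 / 13.5 = 0.05134 hr⁻¹
Accumulation ratio R = 1 / (1 − e^(−kτ)) = 1 / (1 − e^(−0.05134×8.50)) = 1 / (1 − 0.6463) = 2.828
Loading dose = maintenance dose × R = 325 × 2.828 ≈ 919 mg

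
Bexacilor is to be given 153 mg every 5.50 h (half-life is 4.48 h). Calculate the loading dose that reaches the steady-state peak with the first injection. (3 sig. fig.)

267 mg

k = ln 2 / 4.48 = 0.1547 h⁻¹
Accumulation ratio R = 1 / (1 − e^(−kτ)) = 1 / (1 − e^(−0.1547×5.50)) = 1 / (1 − 0.4270) = 1.745
Loading dose = maintenance dose × R = 153 × 1.745 ≈ 267 mg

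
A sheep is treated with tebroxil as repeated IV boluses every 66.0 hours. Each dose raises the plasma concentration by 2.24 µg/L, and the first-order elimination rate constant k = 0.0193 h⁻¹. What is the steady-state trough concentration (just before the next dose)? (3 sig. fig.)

Fraction remaining after one interval: e^(−kτ) = e^(−0.01930 × 66.0) = 0.2798
R = 1 / (1 − 0.2798) = 1.388
Css,max = 2.24 × 1.388 = 3.110 µg/L
Css,min = Css,max × e^(−kτ) = 3.110 × 0.2798 ≈ 0.870 µg/L

0.870 µg/L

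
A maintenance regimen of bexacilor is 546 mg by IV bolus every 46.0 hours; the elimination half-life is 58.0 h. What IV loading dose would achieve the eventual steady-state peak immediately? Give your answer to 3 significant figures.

1290 mg

k = ln 2 / 58.0 = 0.01195 h⁻¹
Accumulation ratio R = 1 / (1 − e^(−kτ)) = 1 / (1 − e^(−0.01195×46.0)) = 1 / (1 − 0.5771) = 2.365
Loading dose = maintenance dose × R = 546 × 2.365 ≈ 1290 mg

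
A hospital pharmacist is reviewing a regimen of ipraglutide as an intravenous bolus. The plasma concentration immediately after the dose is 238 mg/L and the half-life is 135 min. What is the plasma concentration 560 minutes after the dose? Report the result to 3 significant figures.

k = ln 2 / 135 = 0.005134 min⁻¹
560 min is 4.148 half-lives, so C = 238 × (1/2)^4.148 = 238 × 0.05640 ≈ 13.4 mg/L

13.4 mg/L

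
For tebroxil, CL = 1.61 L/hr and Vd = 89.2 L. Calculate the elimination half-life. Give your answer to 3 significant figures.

k = CL / V = 1.61 / 89.2 = 0.01805 hr⁻¹
t½ = ln 2 / k = ln 2 / 0.01805 ≈ 38.4 hours

38.4 hours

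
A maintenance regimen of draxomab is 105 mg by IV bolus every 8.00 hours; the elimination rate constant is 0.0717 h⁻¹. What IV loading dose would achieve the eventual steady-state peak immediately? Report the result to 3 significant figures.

Accumulation ratio R = 1 / (1 − e^(−kτ)) = 1 / (1 − e^(−0.07170×8.00)) = 1 / (1 − 0.5635) = 2.291
Loading dose = maintenance dose × R = 105 × 2.291 ≈ 241 mg

241 mg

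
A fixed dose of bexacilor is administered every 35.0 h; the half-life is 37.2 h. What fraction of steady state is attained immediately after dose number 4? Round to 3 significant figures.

0.926

k = ln 2 / 37.2 = 0.01863 h⁻¹
f_n = 1 − e^(−nkτ) = 1 − e^(−4 × 0.01863 × 35.0) = 1 − e^(−2.609) = 1 − 0.07364 ≈ 0.926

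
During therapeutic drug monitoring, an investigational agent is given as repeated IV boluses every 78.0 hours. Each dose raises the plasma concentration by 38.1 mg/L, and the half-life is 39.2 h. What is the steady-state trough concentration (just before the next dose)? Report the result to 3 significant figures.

12.8 mg/L

k = ln 2 / 39.2 = 0.01768 h⁻¹
Fraction remaining after one interval: e^(−kτ) = e^(−0.01768 × 78.0) = 0.2518
R = 1 / (1 − 0.2518) = 1.336
Css,max = 38.1 × 1.336 = 50.92 mg/L
Css,min = Css,max × e^(−kτ) = 50.92 × 0.2518 ≈ 12.8 mg/L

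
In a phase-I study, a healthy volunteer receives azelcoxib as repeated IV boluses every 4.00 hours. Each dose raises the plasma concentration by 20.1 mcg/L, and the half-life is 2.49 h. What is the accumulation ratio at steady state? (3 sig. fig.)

k = ln 2 / 2.49 = 0.2784 h⁻¹
Fraction remaining after one interval: e^(−kτ) = e^(−0.2784 × 4.00) = 0.3284
R = 1 / (1 − 0.3284) = 1 / 0.6716 ≈ 1.49

1.49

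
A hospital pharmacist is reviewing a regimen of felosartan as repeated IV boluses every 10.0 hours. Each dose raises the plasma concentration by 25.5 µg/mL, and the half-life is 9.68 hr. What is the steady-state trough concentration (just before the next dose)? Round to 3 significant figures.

24.4 µg/mL

k = ln 2 / 9.68 = 0.07161 hr⁻¹
Fraction remaining after one interval: e^(−kτ) = e^(−0.07161 × 10.0) = 0.4887
R = 1 / (1 − 0.4887) = 1.956
Css,max = 25.5 × 1.956 = 49.87 µg/mL
Css,min = Css,max × e^(−kτ) = 49.87 × 0.4887 ≈ 24.4 µg/mL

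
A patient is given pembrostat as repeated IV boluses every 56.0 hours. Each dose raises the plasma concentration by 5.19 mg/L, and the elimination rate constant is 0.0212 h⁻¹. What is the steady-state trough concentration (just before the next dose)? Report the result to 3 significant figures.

2.28 mg/L

Fraction remaining after one interval: e^(−kτ) = e^(−0.02120 × 56.0) = 0.3051
R = 1 / (1 − 0.3051) = 1.439
Css,max = 5.19 × 1.439 = 7.468 mg/L
Css,min = Css,max × e^(−kτ) = 7.468 × 0.3051 ≈ 2.28 mg/L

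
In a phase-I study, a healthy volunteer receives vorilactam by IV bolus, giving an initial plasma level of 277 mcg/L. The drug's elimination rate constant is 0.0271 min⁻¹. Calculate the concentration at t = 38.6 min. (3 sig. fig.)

C(t) = C₀ e^(−kt) = 277 × e^(−0.02710 × 38.6) = 277 × e^(−1.046) = 277 × 0.3513 ≈ 97.3 mcg/L

97.3 mcg/L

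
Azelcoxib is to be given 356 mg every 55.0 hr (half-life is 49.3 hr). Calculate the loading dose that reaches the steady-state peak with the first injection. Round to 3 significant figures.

661 mg

k = ln 2 / 49.3 = 0.01406 hr⁻¹
Accumulation ratio R = 1 / (1 − e^(−kτ)) = 1 / (1 − e^(−0.01406×55.0)) = 1 / (1 − 0.4615) = 1.857
Loading dose = maintenance dose × R = 356 × 1.857 ≈ 661 mg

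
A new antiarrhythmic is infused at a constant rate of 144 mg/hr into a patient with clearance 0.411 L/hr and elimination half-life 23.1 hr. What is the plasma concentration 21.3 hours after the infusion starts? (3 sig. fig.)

Css = rate / CL = 144 / 0.411 = 350.4 mg/L
k = ln 2 / 23.1 = 0.03001 hr⁻¹
C(t) = Css (1 − e^(−kt)) = 350.4 × (1 − e^(−0.6391)) = 350.4 × 0.4723 ≈ 165 mg/L

165 mg/L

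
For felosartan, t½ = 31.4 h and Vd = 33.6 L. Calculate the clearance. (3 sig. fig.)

k = ln 2 / t½ = ln 2 / 31.4 = 0.02207 h⁻¹
CL = k · V = 0.02207 × 33.6 ≈ 0.742 L/h

0.742 L/h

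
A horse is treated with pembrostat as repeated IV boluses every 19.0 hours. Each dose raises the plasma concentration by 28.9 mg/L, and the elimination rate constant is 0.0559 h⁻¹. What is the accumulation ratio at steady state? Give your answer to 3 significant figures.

Fraction remaining after one interval: e^(−kτ) = e^(−0.05590 × 19.0) = 0.3457
R = 1 / (1 − 0.3457) = 1 / 0.6543 ≈ 1.53

1.53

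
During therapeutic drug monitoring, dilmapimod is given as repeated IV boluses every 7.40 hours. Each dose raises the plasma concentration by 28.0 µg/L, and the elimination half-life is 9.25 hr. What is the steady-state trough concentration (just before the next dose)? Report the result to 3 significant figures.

37.8 µg/L

k = ln 2 / 9.25 = 0.07493 hr⁻¹
Fraction remaining after one interval: e^(−kτ) = e^(−0.07493 × 7.40) = 0.5743
R = 1 / (1 − 0.5743) = 2.349
Css,max = 28.0 × 2.349 = 65.78 µg/L
Css,min = Css,max × e^(−kτ) = 65.78 × 0.5743 ≈ 37.8 µg/L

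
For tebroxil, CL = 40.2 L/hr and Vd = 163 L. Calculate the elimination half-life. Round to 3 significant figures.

k = CL / V = 40.2 / 163 = 0.2466 hr⁻¹
t½ = ln 2 / k = ln 2 / 0.2466 ≈ 2.81 hours

2.81 hours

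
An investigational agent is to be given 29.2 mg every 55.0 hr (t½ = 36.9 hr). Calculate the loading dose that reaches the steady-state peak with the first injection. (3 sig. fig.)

45.3 mg

k = ln 2 / 36.9 = 0.01878 hr⁻¹
Accumulation ratio R = 1 / (1 − e^(−kτ)) = 1 / (1 − e^(−0.01878×55.0)) = 1 / (1 − 0.3559) = 1.553
Loading dose = maintenance dose × R = 29.2 × 1.553 ≈ 45.3 mg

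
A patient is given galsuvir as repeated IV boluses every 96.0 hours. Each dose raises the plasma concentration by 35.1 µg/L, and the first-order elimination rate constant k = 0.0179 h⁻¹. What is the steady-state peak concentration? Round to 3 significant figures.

Fraction remaining after one interval: e^(−kτ) = e^(−0.01790 × 96.0) = 0.1794
R = 1 / (1 − 0.1794) = 1.219
Css,max = 35.1 × 1.219 ≈ 42.8 µg/L

42.8 µg/L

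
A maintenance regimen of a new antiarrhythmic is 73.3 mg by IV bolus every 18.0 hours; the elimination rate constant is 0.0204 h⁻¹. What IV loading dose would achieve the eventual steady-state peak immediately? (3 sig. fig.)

Accumulation ratio R = 1 / (1 − e^(−kτ)) = 1 / (1 − e^(−0.02040×18.0)) = 1 / (1 − 0.6927) = 3.254
Loading dose = maintenance dose × R = 73.3 × 3.254 ≈ 239 mg

239 mg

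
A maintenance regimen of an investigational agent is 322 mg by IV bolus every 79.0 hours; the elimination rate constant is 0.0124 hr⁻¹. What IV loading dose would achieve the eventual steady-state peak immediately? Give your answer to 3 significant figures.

Accumulation ratio R = 1 / (1 − e^(−kτ)) = 1 / (1 − e^(−0.01240×79.0)) = 1 / (1 − 0.3755) = 1.601
Loading dose = maintenance dose × R = 322 × 1.601 ≈ 516 mg

516 mg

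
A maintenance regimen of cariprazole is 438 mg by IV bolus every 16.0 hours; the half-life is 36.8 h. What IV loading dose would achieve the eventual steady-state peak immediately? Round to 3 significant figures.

1680 mg

k = ln 2 / 36.8 = 0.01884 h⁻¹
Accumulation ratio R = 1 / (1 − e^(−kτ)) = 1 / (1 − e^(−0.01884×16.0)) = 1 / (1 − 0.7398) = 3.843
Loading dose = maintenance dose × R = 438 × 3.843 ≈ 1680 mg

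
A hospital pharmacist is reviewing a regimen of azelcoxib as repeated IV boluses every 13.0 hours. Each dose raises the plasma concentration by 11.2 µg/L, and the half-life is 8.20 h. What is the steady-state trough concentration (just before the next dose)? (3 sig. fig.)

5.60 µg/L

k = ln 2 / 8.20 = 0.08453 h⁻¹
Fraction remaining after one interval: e^(−kτ) = e^(−0.08453 × 13.0) = 0.3332
R = 1 / (1 − 0.3332) = 1.500
Css,max = 11.2 × 1.500 = 16.80 µg/L
Css,min = Css,max × e^(−kτ) = 16.80 × 0.3332 ≈ 5.60 µg/L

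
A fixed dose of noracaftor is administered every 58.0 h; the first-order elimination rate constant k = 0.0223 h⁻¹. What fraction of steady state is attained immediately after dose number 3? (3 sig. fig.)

0.979

f_n = 1 − e^(−nkτ) = 1 − e^(−3 × 0.02230 × 58.0) = 1 − e^(−3.880) = 1 − 0.02065 ≈ 0.979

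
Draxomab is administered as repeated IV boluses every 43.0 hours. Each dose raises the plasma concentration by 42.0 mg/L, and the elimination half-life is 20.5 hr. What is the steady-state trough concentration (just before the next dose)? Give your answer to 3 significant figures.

12.8 mg/L

k = ln 2 / 20.5 = 0.03381 hr⁻¹
Fraction remaining after one interval: e^(−kτ) = e^(−0.03381 × 43.0) = 0.2337
R = 1 / (1 − 0.2337) = 1.305
Css,max = 42.0 × 1.305 = 54.81 mg/L
Css,min = Css,max × e^(−kτ) = 54.81 × 0.2337 ≈ 12.8 mg/L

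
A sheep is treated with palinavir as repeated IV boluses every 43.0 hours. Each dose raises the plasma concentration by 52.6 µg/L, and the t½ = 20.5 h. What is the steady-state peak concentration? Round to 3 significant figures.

k = ln 2 / 20.5 = 0.03381 h⁻¹
Fraction remaining after one interval: e^(−kτ) = e^(−0.03381 × 43.0) = 0.2337
R = 1 / (1 − 0.2337) = 1.305
Css,max = 52.6 × 1.305 ≈ 68.6 µg/L

68.6 µg/L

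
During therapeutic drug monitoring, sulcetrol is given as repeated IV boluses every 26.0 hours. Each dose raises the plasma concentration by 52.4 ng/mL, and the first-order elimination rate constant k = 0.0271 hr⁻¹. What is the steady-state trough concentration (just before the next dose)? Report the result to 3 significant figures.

Fraction remaining after one interval: e^(−kτ) = e^(−0.02710 × 26.0) = 0.4943
R = 1 / (1 − 0.4943) = 1.977
Css,max = 52.4 × 1.977 = 103.6 ng/mL
Css,min = Css,max × e^(−kτ) = 103.6 × 0.4943 ≈ 51.2 ng/mL

51.2 ng/mL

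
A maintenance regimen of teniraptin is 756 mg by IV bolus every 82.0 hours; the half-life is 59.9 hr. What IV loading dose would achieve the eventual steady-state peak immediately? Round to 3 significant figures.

k = ln 2 / 59.9 = 0.01157 hr⁻¹
Accumulation ratio R = 1 / (1 − e^(−kτ)) = 1 / (1 − e^(−0.01157×82.0)) = 1 / (1 − 0.3872) = 1.632
Loading dose = maintenance dose × R = 756 × 1.632 ≈ 1230 mg

1230 mg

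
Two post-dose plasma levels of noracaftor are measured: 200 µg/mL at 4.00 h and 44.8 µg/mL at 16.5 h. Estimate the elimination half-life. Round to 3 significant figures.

k = ln(C₁/C₂) / (t₂ − t₁) = ln(200/44.8) / (16.5 − 4.00)
  = 1.496 / 12.50 = 0.1197 h⁻¹
t½ = ln 2 / k = ln 2 / 0.1197 ≈ 5.79 hours

5.79 hours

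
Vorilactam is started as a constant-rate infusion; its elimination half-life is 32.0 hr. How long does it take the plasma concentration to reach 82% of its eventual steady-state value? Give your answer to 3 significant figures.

k = ln 2 / 32.0 = 0.02166 hr⁻¹
f = 1 − e^(−kt)  ⇒  t = −ln(1 − f) / k
t = −ln(1 − 0.82) / 0.02166 = 1.715 / 0.02166 ≈ 79.2 hours

79.2 hours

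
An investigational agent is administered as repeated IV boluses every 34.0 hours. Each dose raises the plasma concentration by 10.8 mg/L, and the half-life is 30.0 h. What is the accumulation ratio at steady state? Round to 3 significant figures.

1.84

k = ln 2 / 30.0 = 0.02310 h⁻¹
Fraction remaining after one interval: e^(−kτ) = e^(−0.02310 × 34.0) = 0.4559
R = 1 / (1 − 0.4559) = 1 / 0.5441 ≈ 1.84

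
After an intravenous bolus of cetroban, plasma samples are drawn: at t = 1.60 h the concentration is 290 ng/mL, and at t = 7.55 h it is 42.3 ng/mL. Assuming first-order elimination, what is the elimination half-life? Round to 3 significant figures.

2.14 hours

k = ln(C₁/C₂) / (t₂ − t₁) = ln(290/42.3) / (7.55 − 1.60)
  = 1.925 / 5.950 = 0.3235 h⁻¹
t½ = ln 2 / k = ln 2 / 0.3235 ≈ 2.14 hours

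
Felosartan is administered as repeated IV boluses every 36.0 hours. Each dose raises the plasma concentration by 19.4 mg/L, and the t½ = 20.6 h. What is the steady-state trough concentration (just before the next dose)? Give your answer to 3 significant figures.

8.23 mg/L

k = ln 2 / 20.6 = 0.03365 h⁻¹
Fraction remaining after one interval: e^(−kτ) = e^(−0.03365 × 36.0) = 0.2978
R = 1 / (1 − 0.2978) = 1.424
Css,max = 19.4 × 1.424 = 27.63 mg/L
Css,min = Css,max × e^(−kτ) = 27.63 × 0.2978 ≈ 8.23 mg/L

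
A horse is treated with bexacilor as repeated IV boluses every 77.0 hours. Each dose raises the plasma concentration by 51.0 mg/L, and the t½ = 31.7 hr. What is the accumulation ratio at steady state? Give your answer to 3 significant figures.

1.23

k = ln 2 / 31.7 = 0.02187 hr⁻¹
Fraction remaining after one interval: e^(−kτ) = e^(−0.02187 × 77.0) = 0.1857
R = 1 / (1 − 0.1857) = 1 / 0.8143 ≈ 1.23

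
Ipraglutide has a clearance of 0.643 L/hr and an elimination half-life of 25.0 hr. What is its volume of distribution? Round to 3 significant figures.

k = ln 2 / t½ = ln 2 / 25.0 = 0.02773 hr⁻¹
V = CL / k = 0.643 / 0.02773 ≈ 23.2 L

23.2 L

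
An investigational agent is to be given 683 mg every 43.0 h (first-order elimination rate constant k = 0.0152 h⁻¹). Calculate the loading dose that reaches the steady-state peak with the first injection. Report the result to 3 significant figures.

1420 mg

Accumulation ratio R = 1 / (1 − e^(−kτ)) = 1 / (1 − e^(−0.01520×43.0)) = 1 / (1 − 0.5202) = 2.084
Loading dose = maintenance dose × R = 683 × 2.084 ≈ 1420 mg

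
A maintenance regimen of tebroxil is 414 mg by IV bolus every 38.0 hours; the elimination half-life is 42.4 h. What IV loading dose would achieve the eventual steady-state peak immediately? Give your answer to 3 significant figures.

895 mg

k = ln 2 / 42.4 = 0.01635 h⁻¹
Accumulation ratio R = 1 / (1 − e^(−kτ)) = 1 / (1 − e^(−0.01635×38.0)) = 1 / (1 − 0.5373) = 2.161
Loading dose = maintenance dose × R = 414 × 2.161 ≈ 895 mg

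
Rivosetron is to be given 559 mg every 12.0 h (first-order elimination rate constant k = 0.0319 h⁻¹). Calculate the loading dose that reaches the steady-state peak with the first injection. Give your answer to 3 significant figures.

Accumulation ratio R = 1 / (1 − e^(−kτ)) = 1 / (1 − e^(−0.03190×12.0)) = 1 / (1 − 0.6819) = 3.144
Loading dose = maintenance dose × R = 559 × 3.144 ≈ 1760 mg

1760 mg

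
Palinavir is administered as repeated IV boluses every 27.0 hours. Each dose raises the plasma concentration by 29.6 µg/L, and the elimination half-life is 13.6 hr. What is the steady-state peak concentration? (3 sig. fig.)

39.6 µg/L

k = ln 2 / 13.6 = 0.05097 hr⁻¹
Fraction remaining after one interval: e^(−kτ) = e^(−0.05097 × 27.0) = 0.2526
R = 1 / (1 − 0.2526) = 1.338
Css,max = 29.6 × 1.338 ≈ 39.6 µg/L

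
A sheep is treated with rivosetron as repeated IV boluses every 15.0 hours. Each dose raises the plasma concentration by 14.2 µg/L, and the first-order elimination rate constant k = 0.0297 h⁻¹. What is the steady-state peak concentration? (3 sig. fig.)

39.5 µg/L

Fraction remaining after one interval: e^(−kτ) = e^(−0.02970 × 15.0) = 0.6405
R = 1 / (1 − 0.6405) = 2.782
Css,max = 14.2 × 2.782 ≈ 39.5 µg/L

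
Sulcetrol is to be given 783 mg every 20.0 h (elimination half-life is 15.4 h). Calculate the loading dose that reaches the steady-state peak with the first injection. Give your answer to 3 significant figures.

1320 mg

k = ln 2 / 15.4 = 0.04501 h⁻¹
Accumulation ratio R = 1 / (1 − e^(−kτ)) = 1 / (1 − e^(−0.04501×20.0)) = 1 / (1 − 0.4065) = 1.685
Loading dose = maintenance dose × R = 783 × 1.685 ≈ 1320 mg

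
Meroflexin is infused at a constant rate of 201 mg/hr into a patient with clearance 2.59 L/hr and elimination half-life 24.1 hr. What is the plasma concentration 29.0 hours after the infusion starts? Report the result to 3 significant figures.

Css = rate / CL = 201 / 2.59 = 77.61 mg/L
k = ln 2 / 24.1 = 0.02876 hr⁻¹
C(t) = Css (1 − e^(−kt)) = 77.61 × (1 − e^(−0.8341)) = 77.61 × 0.5657 ≈ 43.9 mg/L

43.9 mg/L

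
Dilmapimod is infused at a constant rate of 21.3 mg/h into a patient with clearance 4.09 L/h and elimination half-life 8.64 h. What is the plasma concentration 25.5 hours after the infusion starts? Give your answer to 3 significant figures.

Css = rate / CL = 21.3 / 4.09 = 5.208 µg/mL
k = ln 2 / 8.64 = 0.08023 h⁻¹
C(t) = Css (1 − e^(−kt)) = 5.208 × (1 − e^(−2.046)) = 5.208 × 0.8707 ≈ 4.53 µg/mL

4.53 µg/mL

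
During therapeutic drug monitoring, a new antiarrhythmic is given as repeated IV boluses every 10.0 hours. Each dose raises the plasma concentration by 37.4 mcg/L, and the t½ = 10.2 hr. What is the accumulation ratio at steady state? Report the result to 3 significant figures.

k = ln 2 / 10.2 = 0.06796 hr⁻¹
Fraction remaining after one interval: e^(−kτ) = e^(−0.06796 × 10.0) = 0.5068
R = 1 / (1 − 0.5068) = 1 / 0.4932 ≈ 2.03

2.03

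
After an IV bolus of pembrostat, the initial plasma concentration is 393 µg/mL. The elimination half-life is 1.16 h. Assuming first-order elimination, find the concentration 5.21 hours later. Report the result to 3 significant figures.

k = ln 2 / 1.16 = 0.5975 h⁻¹
5.21 h is 4.491 half-lives, so C = 393 × (1/2)^4.491 = 393 × 0.04446 ≈ 17.5 µg/mL

17.5 µg/mL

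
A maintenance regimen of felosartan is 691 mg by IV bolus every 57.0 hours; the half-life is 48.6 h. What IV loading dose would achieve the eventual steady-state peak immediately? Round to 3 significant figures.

1240 mg

k = ln 2 / 48.6 = 0.01426 h⁻¹
Accumulation ratio R = 1 / (1 − e^(−kτ)) = 1 / (1 − e^(−0.01426×57.0)) = 1 / (1 − 0.4435) = 1.797
Loading dose = maintenance dose × R = 691 × 1.797 ≈ 1240 mg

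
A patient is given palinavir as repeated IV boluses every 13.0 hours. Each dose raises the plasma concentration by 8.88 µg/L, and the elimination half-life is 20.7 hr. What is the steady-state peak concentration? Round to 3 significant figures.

k = ln 2 / 20.7 = 0.03349 hr⁻¹
Fraction remaining after one interval: e^(−kτ) = e^(−0.03349 × 13.0) = 0.6471
R = 1 / (1 − 0.6471) = 2.833
Css,max = 8.88 × 2.833 ≈ 25.2 µg/L

25.2 µg/L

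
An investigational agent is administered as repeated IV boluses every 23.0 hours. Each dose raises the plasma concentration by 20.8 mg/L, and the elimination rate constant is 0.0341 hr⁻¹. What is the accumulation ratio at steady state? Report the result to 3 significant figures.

1.84

Fraction remaining after one interval: e^(−kτ) = e^(−0.03410 × 23.0) = 0.4564
R = 1 / (1 − 0.4564) = 1 / 0.5436 ≈ 1.84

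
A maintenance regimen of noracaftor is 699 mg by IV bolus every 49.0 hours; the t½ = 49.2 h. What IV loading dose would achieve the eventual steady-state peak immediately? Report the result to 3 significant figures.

1400 mg

k = ln 2 / 49.2 = 0.01409 h⁻¹
Accumulation ratio R = 1 / (1 − e^(−kτ)) = 1 / (1 − e^(−0.01409×49.0)) = 1 / (1 − 0.5014) = 2.006
Loading dose = maintenance dose × R = 699 × 2.006 ≈ 1400 mg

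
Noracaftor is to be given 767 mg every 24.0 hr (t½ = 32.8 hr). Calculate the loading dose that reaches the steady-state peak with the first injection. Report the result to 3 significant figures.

k = ln 2 / 32.8 = 0.02113 hr⁻¹
Accumulation ratio R = 1 / (1 − e^(−kτ)) = 1 / (1 − e^(−0.02113×24.0)) = 1 / (1 − 0.6022) = 2.514
Loading dose = maintenance dose × R = 767 × 2.514 ≈ 1930 mg

1930 mg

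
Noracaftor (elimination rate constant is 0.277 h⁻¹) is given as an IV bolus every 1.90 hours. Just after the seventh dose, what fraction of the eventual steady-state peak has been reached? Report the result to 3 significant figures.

f_n = 1 − e^(−nkτ) = 1 − e^(−7 × 0.2770 × 1.90) = 1 − e^(−3.684) = 1 − 0.02512 ≈ 0.975

0.975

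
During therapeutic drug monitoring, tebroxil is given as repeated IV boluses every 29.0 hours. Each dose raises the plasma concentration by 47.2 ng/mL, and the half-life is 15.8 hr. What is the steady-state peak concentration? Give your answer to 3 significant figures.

65.6 ng/mL

k = ln 2 / 15.8 = 0.04387 hr⁻¹
Fraction remaining after one interval: e^(−kτ) = e^(−0.04387 × 29.0) = 0.2802
R = 1 / (1 − 0.2802) = 1.389
Css,max = 47.2 × 1.389 ≈ 65.6 ng/mL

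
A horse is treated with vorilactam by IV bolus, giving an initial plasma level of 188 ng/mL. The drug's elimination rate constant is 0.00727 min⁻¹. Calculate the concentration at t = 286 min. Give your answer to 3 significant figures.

C(t) = C₀ e^(−kt) = 188 × e^(−0.007270 × 286) = 188 × e^(−2.079) = 188 × 0.1250 ≈ 23.5 ng/mL

23.5 ng/mL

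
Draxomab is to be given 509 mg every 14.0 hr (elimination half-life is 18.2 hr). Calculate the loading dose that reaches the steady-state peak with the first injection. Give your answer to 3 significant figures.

1230 mg

k = ln 2 / 18.2 = 0.03809 hr⁻¹
Accumulation ratio R = 1 / (1 − e^(−kτ)) = 1 / (1 − e^(−0.03809×14.0)) = 1 / (1 − 0.5867) = 2.420
Loading dose = maintenance dose × R = 509 × 2.420 ≈ 1230 mg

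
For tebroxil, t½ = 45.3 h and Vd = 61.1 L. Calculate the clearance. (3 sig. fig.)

k = ln 2 / t½ = ln 2 / 45.3 = 0.01530 h⁻¹
CL = k · V = 0.01530 × 61.1 ≈ 0.935 L/h

0.935 L/h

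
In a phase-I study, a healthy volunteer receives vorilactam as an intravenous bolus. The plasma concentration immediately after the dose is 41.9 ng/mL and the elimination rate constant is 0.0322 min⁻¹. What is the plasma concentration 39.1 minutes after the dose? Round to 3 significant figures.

11.9 ng/mL

C(t) = C₀ e^(−kt) = 41.9 × e^(−0.03220 × 39.1) = 41.9 × e^(−1.259) = 41.9 × 0.2839 ≈ 11.9 ng/mL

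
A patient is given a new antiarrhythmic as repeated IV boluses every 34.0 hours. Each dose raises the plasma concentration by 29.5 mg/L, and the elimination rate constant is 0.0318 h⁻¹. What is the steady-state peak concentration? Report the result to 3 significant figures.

44.6 mg/L

Fraction remaining after one interval: e^(−kτ) = e^(−0.03180 × 34.0) = 0.3392
R = 1 / (1 − 0.3392) = 1.513
Css,max = 29.5 × 1.513 ≈ 44.6 mg/L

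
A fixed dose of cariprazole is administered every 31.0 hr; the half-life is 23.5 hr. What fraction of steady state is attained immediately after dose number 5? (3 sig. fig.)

0.990

k = ln 2 / 23.5 = 0.02950 hr⁻¹
f_n = 1 − e^(−nkτ) = 1 − e^(−5 × 0.02950 × 31.0) = 1 − e^(−4.572) = 1 − 0.01034 ≈ 0.990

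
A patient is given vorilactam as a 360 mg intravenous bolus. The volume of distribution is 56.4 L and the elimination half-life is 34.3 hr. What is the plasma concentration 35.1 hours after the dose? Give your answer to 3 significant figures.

3.14 µg/mL

C₀ = dose / V = 360 / 56.4 = 6.383 µg/mL
k = ln 2 / 34.3 = 0.02021 hr⁻¹
C(t) = C₀ e^(−kt) = 6.383 × e^(−0.02021 × 35.1) = 6.383 × e^(−0.7093) = 6.383 × 0.4920 ≈ 3.14 µg/mL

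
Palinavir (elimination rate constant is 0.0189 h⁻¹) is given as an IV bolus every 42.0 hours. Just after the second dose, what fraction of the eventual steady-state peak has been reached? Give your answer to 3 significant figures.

0.796

f_n = 1 − e^(−nkτ) = 1 − e^(−2 × 0.01890 × 42.0) = 1 − e^(−1.588) = 1 − 0.2044 ≈ 0.796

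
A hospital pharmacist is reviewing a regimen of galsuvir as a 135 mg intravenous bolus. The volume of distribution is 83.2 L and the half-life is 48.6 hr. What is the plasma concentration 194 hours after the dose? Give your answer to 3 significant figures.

0.102 µg/mL

C₀ = dose / V = 135 / 83.2 = 1.623 µg/mL
k = ln 2 / 48.6 = 0.01426 hr⁻¹
C(t) = C₀ e^(−kt) = 1.623 × e^(−0.01426 × 194) = 1.623 × e^(−2.767) = 1.623 × 0.06286 ≈ 0.102 µg/mL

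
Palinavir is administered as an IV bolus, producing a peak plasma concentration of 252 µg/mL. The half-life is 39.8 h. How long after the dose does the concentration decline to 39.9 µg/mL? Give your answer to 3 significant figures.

k = ln 2 / 39.8 = 0.01742 h⁻¹
C(t) = C₀ e^(−kt)  ⇒  t = ln(C₀/C) / k
t = ln(252/39.9) / 0.01742 = 1.843 / 0.01742 ≈ 106 hours

106 hours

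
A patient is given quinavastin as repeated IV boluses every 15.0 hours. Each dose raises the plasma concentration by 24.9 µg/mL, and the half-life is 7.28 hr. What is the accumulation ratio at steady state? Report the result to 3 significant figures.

1.32

k = ln 2 / 7.28 = 0.09521 hr⁻¹
Fraction remaining after one interval: e^(−kτ) = e^(−0.09521 × 15.0) = 0.2397
R = 1 / (1 − 0.2397) = 1 / 0.7603 ≈ 1.32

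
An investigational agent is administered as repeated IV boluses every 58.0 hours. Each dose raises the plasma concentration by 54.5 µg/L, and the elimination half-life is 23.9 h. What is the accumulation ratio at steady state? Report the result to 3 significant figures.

k = ln 2 / 23.9 = 0.02900 h⁻¹
Fraction remaining after one interval: e^(−kτ) = e^(−0.02900 × 58.0) = 0.1860
R = 1 / (1 − 0.1860) = 1 / 0.8140 ≈ 1.23

1.23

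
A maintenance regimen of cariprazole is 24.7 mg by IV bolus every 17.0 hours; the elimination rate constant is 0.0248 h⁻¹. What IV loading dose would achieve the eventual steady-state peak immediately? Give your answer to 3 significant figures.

Accumulation ratio R = 1 / (1 − e^(−kτ)) = 1 / (1 − e^(−0.02480×17.0)) = 1 / (1 − 0.6560) = 2.907
Loading dose = maintenance dose × R = 24.7 × 2.907 ≈ 71.8 mg

71.8 mg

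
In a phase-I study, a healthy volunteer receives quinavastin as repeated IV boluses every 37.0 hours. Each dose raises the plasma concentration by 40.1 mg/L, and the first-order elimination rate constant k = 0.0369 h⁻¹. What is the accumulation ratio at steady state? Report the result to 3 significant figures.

Fraction remaining after one interval: e^(−kτ) = e^(−0.03690 × 37.0) = 0.2553
R = 1 / (1 − 0.2553) = 1 / 0.7447 ≈ 1.34

1.34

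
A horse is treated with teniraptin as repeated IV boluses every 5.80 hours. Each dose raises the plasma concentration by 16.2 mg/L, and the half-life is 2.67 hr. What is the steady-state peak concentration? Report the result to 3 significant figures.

k = ln 2 / 2.67 = 0.2596 hr⁻¹
Fraction remaining after one interval: e^(−kτ) = e^(−0.2596 × 5.80) = 0.2219
R = 1 / (1 − 0.2219) = 1.285
Css,max = 16.2 × 1.285 ≈ 20.8 mg/L

20.8 mg/L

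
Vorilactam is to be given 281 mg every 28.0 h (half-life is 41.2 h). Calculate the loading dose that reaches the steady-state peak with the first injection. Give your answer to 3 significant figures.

k = ln 2 / 41.2 = 0.01682 h⁻¹
Accumulation ratio R = 1 / (1 − e^(−kτ)) = 1 / (1 − e^(−0.01682×28.0)) = 1 / (1 − 0.6243) = 2.662
Loading dose = maintenance dose × R = 281 × 2.662 ≈ 748 mg

748 mg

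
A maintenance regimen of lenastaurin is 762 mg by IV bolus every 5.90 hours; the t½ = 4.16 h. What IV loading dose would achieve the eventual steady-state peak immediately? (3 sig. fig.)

1220 mg

k = ln 2 / 4.16 = 0.1666 h⁻¹
Accumulation ratio R = 1 / (1 − e^(−kτ)) = 1 / (1 − e^(−0.1666×5.90)) = 1 / (1 − 0.3742) = 1.598
Loading dose = maintenance dose × R = 762 × 1.598 ≈ 1220 mg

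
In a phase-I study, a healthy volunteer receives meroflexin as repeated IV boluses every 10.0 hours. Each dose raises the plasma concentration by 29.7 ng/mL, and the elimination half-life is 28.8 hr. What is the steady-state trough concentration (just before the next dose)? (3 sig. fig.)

109 ng/mL

k = ln 2 / 28.8 = 0.02407 hr⁻¹
Fraction remaining after one interval: e^(−kτ) = e^(−0.02407 × 10.0) = 0.7861
R = 1 / (1 − 0.7861) = 4.675
Css,max = 29.7 × 4.675 = 138.8 ng/mL
Css,min = Css,max × e^(−kτ) = 138.8 × 0.7861 ≈ 109 ng/mL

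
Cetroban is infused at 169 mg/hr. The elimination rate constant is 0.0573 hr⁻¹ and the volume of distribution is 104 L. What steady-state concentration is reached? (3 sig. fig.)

CL = k · V = 0.0573 × 104 = 5.959 L/hr
Css = rate / CL = 169 / 5.959 ≈ 28.4 µg/mL

28.4 µg/mL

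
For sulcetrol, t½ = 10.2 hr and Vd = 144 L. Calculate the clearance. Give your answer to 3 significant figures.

9.79 L/hr

k = ln 2 / t½ = ln 2 / 10.2 = 0.06796 hr⁻¹
CL = k · V = 0.06796 × 144 ≈ 9.79 L/hr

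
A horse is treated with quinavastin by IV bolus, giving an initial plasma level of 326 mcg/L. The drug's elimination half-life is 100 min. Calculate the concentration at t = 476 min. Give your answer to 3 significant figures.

12.0 mcg/L

k = ln 2 / 100 = 0.006931 min⁻¹
C(t) = C₀ e^(−kt) = 326 × e^(−0.006931 × 476) = 326 × e^(−3.299) = 326 × 0.03691 ≈ 12.0 mcg/L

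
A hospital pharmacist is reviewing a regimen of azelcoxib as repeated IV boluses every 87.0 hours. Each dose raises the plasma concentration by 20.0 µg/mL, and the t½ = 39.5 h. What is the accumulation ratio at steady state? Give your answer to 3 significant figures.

1.28

k = ln 2 / 39.5 = 0.01755 h⁻¹
Fraction remaining after one interval: e^(−kτ) = e^(−0.01755 × 87.0) = 0.2173
R = 1 / (1 − 0.2173) = 1 / 0.7827 ≈ 1.28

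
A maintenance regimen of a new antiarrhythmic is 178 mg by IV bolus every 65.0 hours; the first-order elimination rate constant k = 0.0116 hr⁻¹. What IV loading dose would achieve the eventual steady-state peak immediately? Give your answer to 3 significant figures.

Accumulation ratio R = 1 / (1 − e^(−kτ)) = 1 / (1 − e^(−0.01160×65.0)) = 1 / (1 − 0.4705) = 1.889
Loading dose = maintenance dose × R = 178 × 1.889 ≈ 336 mg

336 mg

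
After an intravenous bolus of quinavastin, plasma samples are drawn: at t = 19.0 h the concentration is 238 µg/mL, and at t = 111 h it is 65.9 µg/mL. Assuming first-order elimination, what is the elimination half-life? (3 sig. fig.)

k = ln(C₁/C₂) / (t₂ − t₁) = ln(238/65.9) / (111 − 19.0)
  = 1.284 / 92.00 = 0.01396 h⁻¹
t½ = ln 2 / k = ln 2 / 0.01396 ≈ 49.7 hours

49.7 hours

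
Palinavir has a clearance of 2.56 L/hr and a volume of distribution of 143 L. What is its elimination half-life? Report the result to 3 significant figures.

k = CL / V = 2.56 / 143 = 0.01790 hr⁻¹
t½ = ln 2 / k = ln 2 / 0.01790 ≈ 38.7 hours

38.7 hours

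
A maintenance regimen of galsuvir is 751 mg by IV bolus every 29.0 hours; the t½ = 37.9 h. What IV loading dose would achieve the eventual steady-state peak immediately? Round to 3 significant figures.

1820 mg

k = ln 2 / 37.9 = 0.01829 h⁻¹
Accumulation ratio R = 1 / (1 − e^(−kτ)) = 1 / (1 − e^(−0.01829×29.0)) = 1 / (1 − 0.5884) = 2.429
Loading dose = maintenance dose × R = 751 × 2.429 ≈ 1820 mg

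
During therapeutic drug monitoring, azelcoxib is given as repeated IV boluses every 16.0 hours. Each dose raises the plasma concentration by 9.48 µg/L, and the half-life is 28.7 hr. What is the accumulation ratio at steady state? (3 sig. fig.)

3.12

k = ln 2 / 28.7 = 0.02415 hr⁻¹
Fraction remaining after one interval: e^(−kτ) = e^(−0.02415 × 16.0) = 0.6795
R = 1 / (1 − 0.6795) = 1 / 0.3205 ≈ 3.12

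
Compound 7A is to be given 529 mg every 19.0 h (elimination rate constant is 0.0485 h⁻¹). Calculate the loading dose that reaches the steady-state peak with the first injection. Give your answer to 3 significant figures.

Accumulation ratio R = 1 / (1 − e^(−kτ)) = 1 / (1 − e^(−0.04850×19.0)) = 1 / (1 − 0.3979) = 1.661
Loading dose = maintenance dose × R = 529 × 1.661 ≈ 879 mg

879 mg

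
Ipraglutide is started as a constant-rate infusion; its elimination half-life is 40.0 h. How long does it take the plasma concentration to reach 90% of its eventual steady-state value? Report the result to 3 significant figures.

k = ln 2 / 40.0 = 0.01733 h⁻¹
f = 1 − e^(−kt)  ⇒  t = −ln(1 − f) / k
t = −ln(1 − 0.9) / 0.01733 = 2.303 / 0.01733 ≈ 133 hours

133 hours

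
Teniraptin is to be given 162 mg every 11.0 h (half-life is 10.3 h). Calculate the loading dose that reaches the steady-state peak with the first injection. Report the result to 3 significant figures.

310 mg

k = ln 2 / 10.3 = 0.06730 h⁻¹
Accumulation ratio R = 1 / (1 − e^(−kτ)) = 1 / (1 − e^(−0.06730×11.0)) = 1 / (1 − 0.4770) = 1.912
Loading dose = maintenance dose × R = 162 × 1.912 ≈ 310 mg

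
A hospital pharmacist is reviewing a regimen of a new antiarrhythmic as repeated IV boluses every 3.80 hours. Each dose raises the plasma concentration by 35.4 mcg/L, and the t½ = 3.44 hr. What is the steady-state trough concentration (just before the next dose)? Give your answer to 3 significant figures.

30.8 mcg/L

k = ln 2 / 3.44 = 0.2015 hr⁻¹
Fraction remaining after one interval: e^(−kτ) = e^(−0.2015 × 3.80) = 0.4650
R = 1 / (1 − 0.4650) = 1.869
Css,max = 35.4 × 1.869 = 66.17 mcg/L
Css,min = Css,max × e^(−kτ) = 66.17 × 0.4650 ≈ 30.8 mcg/L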